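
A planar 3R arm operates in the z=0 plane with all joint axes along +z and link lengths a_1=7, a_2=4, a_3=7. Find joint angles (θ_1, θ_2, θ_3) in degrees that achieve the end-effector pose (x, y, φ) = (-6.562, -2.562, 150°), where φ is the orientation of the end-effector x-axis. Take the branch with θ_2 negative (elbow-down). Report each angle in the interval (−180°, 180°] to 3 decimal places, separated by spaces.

-59.998 -120.003 -29.999

wrist centre = target − a_3·(cos φ, sin φ) = (-0.4998, -6.0620)
cos θ_2 = (36.9977−7²−4²)/(2·7·4) = -0.5000; θ_2 = -120.0028° (elbow-down)
β = atan2(-6.0620,-0.4998) = -94.7135°; ψ = atan2(-3.4640,4.9998) = -34.7152°
θ_1 = β − ψ = -59.9983°
θ_3 = φ − θ_1 − θ_2 = -29.9989° (wrapped to (-180°,180°])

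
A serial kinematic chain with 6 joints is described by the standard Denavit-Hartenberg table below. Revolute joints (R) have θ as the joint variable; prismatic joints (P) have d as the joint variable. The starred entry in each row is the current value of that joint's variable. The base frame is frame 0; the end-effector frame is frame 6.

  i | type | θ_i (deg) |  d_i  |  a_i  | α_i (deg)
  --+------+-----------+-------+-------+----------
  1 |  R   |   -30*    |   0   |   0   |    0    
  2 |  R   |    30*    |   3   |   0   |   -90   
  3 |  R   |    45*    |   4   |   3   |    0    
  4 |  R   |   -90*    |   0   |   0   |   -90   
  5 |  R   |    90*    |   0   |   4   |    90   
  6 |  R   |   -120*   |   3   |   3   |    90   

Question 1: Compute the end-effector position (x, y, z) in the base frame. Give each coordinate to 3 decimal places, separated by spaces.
after link 1: o_1 = (0.0000, 0.0000, 0.0000)
after link 2: o_2 = (0.0000, 0.0000, 3.0000)
after link 3: o_3 = (2.1213, 4.0000, 0.8787)
after link 4: o_4 = (2.1213, 4.0000, 0.8787)
after link 5: o_5 = (2.1213, -0.0000, 0.8787)
after link 6: o_6 = (2.4055, 1.5000, 4.8371)

2.406 1.500 4.837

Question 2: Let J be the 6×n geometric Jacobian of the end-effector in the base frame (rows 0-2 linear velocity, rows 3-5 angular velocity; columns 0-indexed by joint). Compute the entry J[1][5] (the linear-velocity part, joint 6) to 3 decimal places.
-2.598

axis z_5 = (0.7071,0.0000,0.7071); lever o_n−o_5 = (0.2842,1.5000,3.9584)
cross product → J_v[:, 5] = (-1.0607,-2.5981,1.0607)
J_ω[:, 5] = z_5
entry J[1][5] = -2.5981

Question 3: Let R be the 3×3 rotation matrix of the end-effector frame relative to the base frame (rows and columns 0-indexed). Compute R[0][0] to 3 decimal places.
-0.612

End-effector x-axis (col 0 of R) = (-0.6124,0.5000,0.6124)
R[0][0] = -0.6124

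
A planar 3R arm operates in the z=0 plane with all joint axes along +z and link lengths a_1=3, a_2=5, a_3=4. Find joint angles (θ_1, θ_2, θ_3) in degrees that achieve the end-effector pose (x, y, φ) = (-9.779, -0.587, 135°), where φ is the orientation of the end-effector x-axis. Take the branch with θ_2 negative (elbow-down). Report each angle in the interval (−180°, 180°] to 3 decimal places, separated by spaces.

-134.986 -30.020 -59.994

wrist centre = target − a_3·(cos φ, sin φ) = (-6.9506, -3.4154)
cos θ_2 = (59.9756−3²−5²)/(2·3·5) = 0.8659; θ_2 = -30.0197° (elbow-down)
β = atan2(-3.4154,-6.9506) = -153.8311°; ψ = atan2(-2.5015,7.3293) = -18.8448°
θ_1 = β − ψ = -134.9862°
θ_3 = φ − θ_1 − θ_2 = -59.9941° (wrapped to (-180°,180°])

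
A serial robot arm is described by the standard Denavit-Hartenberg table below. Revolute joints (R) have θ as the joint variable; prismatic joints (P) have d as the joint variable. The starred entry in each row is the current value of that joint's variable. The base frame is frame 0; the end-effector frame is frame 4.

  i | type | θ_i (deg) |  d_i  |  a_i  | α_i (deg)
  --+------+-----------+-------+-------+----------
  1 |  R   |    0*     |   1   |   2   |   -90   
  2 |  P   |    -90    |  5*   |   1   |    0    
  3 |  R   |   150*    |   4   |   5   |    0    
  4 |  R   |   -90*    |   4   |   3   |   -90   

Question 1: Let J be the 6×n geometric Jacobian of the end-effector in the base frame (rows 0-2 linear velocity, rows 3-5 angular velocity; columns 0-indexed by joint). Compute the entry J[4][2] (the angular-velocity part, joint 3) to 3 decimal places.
1.000

axis z_2 = (0.0000,1.0000,0.0000); lever o_n−o_2 = (5.0981,8.0000,-2.8301)
cross product → J_v[:, 2] = (-2.8301,0.0000,-5.0981)
J_ω[:, 2] = z_2
entry J[4][2] = 1.0000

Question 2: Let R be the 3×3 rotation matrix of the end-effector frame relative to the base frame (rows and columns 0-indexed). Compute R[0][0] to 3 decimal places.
End-effector x-axis (col 0 of R) = (0.8660,-0.0000,0.5000)
R[0][0] = 0.8660

0.866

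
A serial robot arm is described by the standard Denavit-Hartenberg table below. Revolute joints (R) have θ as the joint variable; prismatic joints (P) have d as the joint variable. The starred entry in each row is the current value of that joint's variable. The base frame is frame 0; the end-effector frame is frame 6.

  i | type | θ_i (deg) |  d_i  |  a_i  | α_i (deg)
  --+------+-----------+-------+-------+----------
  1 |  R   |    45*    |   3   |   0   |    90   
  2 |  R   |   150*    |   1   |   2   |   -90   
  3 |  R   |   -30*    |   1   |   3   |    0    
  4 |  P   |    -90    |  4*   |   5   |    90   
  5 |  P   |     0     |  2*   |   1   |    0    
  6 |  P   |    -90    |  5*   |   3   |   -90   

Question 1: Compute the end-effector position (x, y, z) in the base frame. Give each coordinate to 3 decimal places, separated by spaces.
4.994 -0.941 -0.964

after link 1: o_1 = (0.0000, 0.0000, 3.0000)
after link 2: o_2 = (-0.5176, -1.9319, 4.0000)
after link 3: o_3 = (-1.4015, -4.9371, 4.4330)
after link 4: o_4 = (1.7771, -7.8822, -0.2811)
after link 5: o_5 = (3.0492, -6.4206, -1.3971)
after link 6: o_6 = (4.9937, -0.9405, -0.9641)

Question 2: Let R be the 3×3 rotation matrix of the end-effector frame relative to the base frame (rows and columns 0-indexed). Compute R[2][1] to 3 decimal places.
0.433

End-effector y-axis (col 1 of R) = (-0.1768,-0.8839,0.4330)
R[2][1] = 0.4330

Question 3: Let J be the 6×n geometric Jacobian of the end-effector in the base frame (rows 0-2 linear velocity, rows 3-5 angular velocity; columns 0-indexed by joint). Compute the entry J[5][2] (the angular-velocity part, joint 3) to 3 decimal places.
-0.866

axis z_2 = (-0.3536,-0.3536,-0.8660); lever o_n−o_2 = (5.5114,0.9913,-4.9641)
cross product → J_v[:, 2] = (2.6136,-6.5280,1.5981)
J_ω[:, 2] = z_2
entry J[5][2] = -0.8660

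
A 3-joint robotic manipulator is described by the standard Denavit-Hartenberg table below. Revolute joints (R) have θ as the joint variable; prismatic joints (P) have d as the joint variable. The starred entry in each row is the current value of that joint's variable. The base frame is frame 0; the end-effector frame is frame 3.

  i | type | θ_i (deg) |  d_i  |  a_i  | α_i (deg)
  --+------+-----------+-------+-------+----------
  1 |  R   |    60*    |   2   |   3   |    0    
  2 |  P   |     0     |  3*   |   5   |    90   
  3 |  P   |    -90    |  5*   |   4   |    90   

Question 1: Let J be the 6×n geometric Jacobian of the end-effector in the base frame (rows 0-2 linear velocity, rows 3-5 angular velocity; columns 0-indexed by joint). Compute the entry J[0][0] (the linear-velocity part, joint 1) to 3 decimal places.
-4.428

axis z_0 = ẑ; lever o_n−o_0 = (8.3301,4.4282,1.0000)
cross product → J_v[:, 0] = (-4.4282,8.3301,0.0000)
J_ω[:, 0] = z_0
entry J[0][0] = -4.4282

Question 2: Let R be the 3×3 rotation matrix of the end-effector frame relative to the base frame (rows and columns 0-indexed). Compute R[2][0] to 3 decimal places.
End-effector x-axis (col 0 of R) = (0.0000,0.0000,-1.0000)
R[2][0] = -1.0000

-1.000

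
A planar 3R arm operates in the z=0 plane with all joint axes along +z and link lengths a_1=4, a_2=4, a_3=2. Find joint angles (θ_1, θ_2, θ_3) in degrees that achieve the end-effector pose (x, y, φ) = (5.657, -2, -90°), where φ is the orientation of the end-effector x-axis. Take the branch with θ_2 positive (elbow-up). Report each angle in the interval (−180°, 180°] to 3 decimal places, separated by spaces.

-44.999 89.997 -134.999

wrist centre = target − a_3·(cos φ, sin φ) = (5.6570, 0.0000)
cos θ_2 = (32.0016−4²−4²)/(2·4·4) = 0.0001; θ_2 = 89.9970° (elbow-up)
β = atan2(0.0000,5.6570) = 0.0000°; ψ = atan2(4.0000,4.0002) = 44.9985°
θ_1 = β − ψ = -44.9985°
θ_3 = φ − θ_1 − θ_2 = -134.9985° (wrapped to (-180°,180°])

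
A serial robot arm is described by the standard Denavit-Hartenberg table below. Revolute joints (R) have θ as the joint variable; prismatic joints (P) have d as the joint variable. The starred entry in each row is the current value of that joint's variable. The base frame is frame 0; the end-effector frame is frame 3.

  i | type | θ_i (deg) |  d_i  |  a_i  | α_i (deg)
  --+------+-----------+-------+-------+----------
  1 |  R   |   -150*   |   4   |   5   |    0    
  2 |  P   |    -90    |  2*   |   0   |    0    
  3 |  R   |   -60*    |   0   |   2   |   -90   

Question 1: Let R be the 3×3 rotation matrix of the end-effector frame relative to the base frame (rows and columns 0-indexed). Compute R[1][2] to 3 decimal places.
0.500

End-effector z-axis (col 2 of R) = (-0.8660,0.5000,0.0000)
R[1][2] = 0.5000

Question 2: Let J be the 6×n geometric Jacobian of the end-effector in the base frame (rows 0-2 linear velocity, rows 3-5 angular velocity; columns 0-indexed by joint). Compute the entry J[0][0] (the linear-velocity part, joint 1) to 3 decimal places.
axis z_0 = ẑ; lever o_n−o_0 = (-3.3301,-0.7679,6.0000)
cross product → J_v[:, 0] = (0.7679,-3.3301,0.0000)
J_ω[:, 0] = z_0
entry J[0][0] = 0.7679

0.768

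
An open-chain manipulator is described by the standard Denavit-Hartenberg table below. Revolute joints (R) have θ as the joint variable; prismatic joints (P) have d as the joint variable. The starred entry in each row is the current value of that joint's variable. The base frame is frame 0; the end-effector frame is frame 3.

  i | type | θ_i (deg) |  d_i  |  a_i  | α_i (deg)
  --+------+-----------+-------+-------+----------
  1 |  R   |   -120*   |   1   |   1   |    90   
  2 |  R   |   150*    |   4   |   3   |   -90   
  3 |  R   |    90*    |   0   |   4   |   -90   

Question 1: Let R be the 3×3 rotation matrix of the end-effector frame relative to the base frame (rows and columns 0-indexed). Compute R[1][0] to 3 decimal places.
-0.500

End-effector x-axis (col 0 of R) = (0.8660,-0.5000,-0.0000)
R[1][0] = -0.5000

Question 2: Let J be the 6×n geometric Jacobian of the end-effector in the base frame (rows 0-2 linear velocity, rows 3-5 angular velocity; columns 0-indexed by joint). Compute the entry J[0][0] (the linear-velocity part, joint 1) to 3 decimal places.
axis z_0 = ẑ; lever o_n−o_0 = (0.7990,1.3840,2.5000)
cross product → J_v[:, 0] = (-1.3840,0.7990,0.0000)
J_ω[:, 0] = z_0
entry J[0][0] = -1.3840

-1.384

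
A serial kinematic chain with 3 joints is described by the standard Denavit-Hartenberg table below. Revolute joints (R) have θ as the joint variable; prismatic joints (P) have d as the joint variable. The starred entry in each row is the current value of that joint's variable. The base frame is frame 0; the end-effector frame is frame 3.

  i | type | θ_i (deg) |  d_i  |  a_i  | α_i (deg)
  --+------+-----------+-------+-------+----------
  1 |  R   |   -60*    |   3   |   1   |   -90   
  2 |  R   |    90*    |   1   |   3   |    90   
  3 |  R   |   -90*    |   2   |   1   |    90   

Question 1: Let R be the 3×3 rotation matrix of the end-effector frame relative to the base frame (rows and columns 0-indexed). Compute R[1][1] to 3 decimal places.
End-effector y-axis (col 1 of R) = (0.5000,-0.8660,0.0000)
R[1][1] = -0.8660

-0.866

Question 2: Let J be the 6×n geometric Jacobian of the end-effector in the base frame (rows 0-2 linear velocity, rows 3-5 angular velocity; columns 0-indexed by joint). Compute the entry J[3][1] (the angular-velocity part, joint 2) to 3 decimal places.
0.866

axis z_1 = (0.8660,0.5000,0.0000); lever o_n−o_1 = (1.0000,-1.7321,-3.0000)
cross product → J_v[:, 1] = (-1.5000,2.5981,-2.0000)
J_ω[:, 1] = z_1
entry J[3][1] = 0.8660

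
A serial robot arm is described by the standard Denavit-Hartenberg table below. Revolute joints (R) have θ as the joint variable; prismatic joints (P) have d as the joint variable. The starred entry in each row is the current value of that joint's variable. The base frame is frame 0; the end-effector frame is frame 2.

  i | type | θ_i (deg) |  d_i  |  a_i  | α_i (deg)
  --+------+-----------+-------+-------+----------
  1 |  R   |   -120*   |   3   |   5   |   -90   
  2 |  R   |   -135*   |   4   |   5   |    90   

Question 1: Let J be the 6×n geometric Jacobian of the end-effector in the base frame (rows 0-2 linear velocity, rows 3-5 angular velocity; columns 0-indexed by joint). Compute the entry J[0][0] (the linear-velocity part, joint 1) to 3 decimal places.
axis z_0 = ẑ; lever o_n−o_0 = (2.7319,-3.2683,6.5355)
cross product → J_v[:, 0] = (3.2683,2.7319,-0.0000)
J_ω[:, 0] = z_0
entry J[0][0] = 3.2683

3.268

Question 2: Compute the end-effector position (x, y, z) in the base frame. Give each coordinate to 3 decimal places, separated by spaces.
2.732 -3.268 6.536

after link 1: o_1 = (-2.5000, -4.3301, 3.0000)
after link 2: o_2 = (2.7319, -3.2683, 6.5355)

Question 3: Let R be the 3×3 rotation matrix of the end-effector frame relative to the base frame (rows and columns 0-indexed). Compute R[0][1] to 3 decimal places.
0.866

End-effector y-axis (col 1 of R) = (0.8660,-0.5000,0.0000)
R[0][1] = 0.8660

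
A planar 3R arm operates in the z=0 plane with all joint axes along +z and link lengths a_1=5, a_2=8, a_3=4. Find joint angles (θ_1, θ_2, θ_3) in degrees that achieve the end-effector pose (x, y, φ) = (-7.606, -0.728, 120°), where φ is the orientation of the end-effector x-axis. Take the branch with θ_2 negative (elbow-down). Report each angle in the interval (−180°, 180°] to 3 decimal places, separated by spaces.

wrist centre = target − a_3·(cos φ, sin φ) = (-5.6060, -4.1921)
cos θ_2 = (49.0010−5²−8²)/(2·5·8) = -0.5000; θ_2 = -119.9992° (elbow-down)
β = atan2(-4.1921,-5.6060) = -143.2113°; ψ = atan2(-6.9283,1.0001) = -81.7861°
θ_1 = β − ψ = -61.4252°
θ_3 = φ − θ_1 − θ_2 = -58.5756° (wrapped to (-180°,180°])

-61.425 -119.999 -58.576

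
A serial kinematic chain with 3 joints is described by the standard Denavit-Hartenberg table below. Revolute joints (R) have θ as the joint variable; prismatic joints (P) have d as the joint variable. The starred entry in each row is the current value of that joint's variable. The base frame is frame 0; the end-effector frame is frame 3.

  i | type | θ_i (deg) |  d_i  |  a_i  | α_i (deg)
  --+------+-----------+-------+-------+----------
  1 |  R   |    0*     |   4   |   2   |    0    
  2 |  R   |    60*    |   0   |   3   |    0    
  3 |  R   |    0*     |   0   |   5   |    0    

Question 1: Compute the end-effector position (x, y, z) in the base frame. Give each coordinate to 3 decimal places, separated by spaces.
6.000 6.928 4.000

after link 1: o_1 = (2.0000, 0.0000, 4.0000)
after link 2: o_2 = (3.5000, 2.5981, 4.0000)
after link 3: o_3 = (6.0000, 6.9282, 4.0000)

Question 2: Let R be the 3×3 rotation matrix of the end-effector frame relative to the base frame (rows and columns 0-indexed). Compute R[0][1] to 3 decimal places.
End-effector y-axis (col 1 of R) = (-0.8660,0.5000,0.0000)
R[0][1] = -0.8660

-0.866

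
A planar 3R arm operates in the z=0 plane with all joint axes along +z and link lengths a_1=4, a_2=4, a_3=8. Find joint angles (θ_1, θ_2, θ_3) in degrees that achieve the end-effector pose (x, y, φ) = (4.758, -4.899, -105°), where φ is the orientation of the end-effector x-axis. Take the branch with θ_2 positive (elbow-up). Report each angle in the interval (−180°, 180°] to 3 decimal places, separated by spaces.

0.002 44.996 -149.997

wrist centre = target − a_3·(cos φ, sin φ) = (6.8286, 2.8284)
cos θ_2 = (54.6290−4²−4²)/(2·4·4) = 0.7072; θ_2 = 44.9960° (elbow-up)
β = atan2(2.8284,6.8286) = 22.4995°; ψ = atan2(2.8282,6.8286) = 22.4980°
θ_1 = β − ψ = 0.0015°
θ_3 = φ − θ_1 − θ_2 = -149.9975° (wrapped to (-180°,180°])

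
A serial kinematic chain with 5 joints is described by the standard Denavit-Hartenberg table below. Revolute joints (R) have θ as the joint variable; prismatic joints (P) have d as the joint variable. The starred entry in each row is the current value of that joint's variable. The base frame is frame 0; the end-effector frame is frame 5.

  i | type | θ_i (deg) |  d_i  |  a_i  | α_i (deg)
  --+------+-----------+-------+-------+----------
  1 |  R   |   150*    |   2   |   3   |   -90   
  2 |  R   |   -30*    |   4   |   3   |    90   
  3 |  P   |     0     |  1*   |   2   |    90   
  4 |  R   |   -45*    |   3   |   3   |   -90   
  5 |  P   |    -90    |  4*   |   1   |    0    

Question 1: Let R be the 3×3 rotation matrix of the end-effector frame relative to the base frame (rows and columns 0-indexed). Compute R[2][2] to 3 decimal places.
0.966

End-effector z-axis (col 2 of R) = (-0.2241,0.1294,0.9659)
R[2][2] = 0.9659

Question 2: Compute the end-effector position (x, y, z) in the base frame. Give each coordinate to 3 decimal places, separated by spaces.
-9.321 5.382 8.453

after link 1: o_1 = (-2.5981, 1.5000, 2.0000)
after link 2: o_2 = (-6.8481, -0.6651, 3.5000)
after link 3: o_3 = (-7.9151, -0.0490, 5.3660)
after link 4: o_4 = (-8.9246, 3.9979, 4.5896)
after link 5: o_5 = (-9.3212, 5.3816, 8.4533)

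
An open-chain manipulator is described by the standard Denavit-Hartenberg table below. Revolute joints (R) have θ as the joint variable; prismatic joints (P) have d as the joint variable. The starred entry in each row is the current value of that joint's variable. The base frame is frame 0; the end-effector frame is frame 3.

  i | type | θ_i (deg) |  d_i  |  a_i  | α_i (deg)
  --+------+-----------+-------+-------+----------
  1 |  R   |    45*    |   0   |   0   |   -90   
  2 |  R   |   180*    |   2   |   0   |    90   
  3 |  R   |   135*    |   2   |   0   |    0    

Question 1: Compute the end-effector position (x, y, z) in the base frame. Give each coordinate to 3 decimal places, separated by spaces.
after link 1: o_1 = (0.0000, 0.0000, 0.0000)
after link 2: o_2 = (-1.4142, 1.4142, 0.0000)
after link 3: o_3 = (-1.4142, 1.4142, -2.0000)

-1.414 1.414 -2.000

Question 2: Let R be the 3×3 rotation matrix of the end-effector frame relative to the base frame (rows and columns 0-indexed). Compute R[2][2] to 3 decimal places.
End-effector z-axis (col 2 of R) = (0.0000,0.0000,-1.0000)
R[2][2] = -1.0000

-1.000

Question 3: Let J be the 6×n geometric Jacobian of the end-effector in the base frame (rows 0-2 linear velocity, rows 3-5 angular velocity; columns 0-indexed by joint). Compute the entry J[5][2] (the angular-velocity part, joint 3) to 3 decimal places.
-1.000

axis z_2 = (0.0000,0.0000,-1.0000); lever o_n−o_2 = (0.0000,0.0000,-2.0000)
cross product → J_v[:, 2] = (0.0000,0.0000,0.0000)
J_ω[:, 2] = z_2
entry J[5][2] = -1.0000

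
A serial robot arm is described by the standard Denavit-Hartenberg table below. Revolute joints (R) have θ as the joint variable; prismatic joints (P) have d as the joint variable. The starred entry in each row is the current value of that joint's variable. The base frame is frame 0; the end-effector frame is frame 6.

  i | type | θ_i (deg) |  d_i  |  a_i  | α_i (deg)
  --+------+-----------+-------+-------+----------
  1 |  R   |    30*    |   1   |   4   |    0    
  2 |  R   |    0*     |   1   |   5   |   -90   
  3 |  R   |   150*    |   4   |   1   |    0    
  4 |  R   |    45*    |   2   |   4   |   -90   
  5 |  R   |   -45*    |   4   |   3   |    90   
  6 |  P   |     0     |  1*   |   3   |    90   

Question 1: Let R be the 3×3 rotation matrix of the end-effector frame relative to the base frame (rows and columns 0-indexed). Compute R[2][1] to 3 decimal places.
-0.183

End-effector y-axis (col 1 of R) = (0.2380,0.9539,-0.1830)
R[2][1] = -0.1830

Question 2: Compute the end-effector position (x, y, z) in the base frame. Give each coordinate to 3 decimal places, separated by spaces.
-3.838 10.428 7.314

after link 1: o_1 = (3.4641, 2.0000, 1.0000)
after link 2: o_2 = (7.7942, 4.5000, 2.0000)
after link 3: o_3 = (5.0442, 7.5311, 1.5000)
after link 4: o_4 = (0.6982, 7.3313, 2.5353)
after link 5: o_5 = (-1.2404, 8.6615, 6.9480)
after link 6: o_6 = (-3.8377, 10.4280, 7.3140)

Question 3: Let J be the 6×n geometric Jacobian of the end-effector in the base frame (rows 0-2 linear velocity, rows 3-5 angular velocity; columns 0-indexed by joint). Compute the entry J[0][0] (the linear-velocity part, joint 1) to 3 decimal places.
axis z_0 = ẑ; lever o_n−o_0 = (-3.8377,10.4280,7.3140)
cross product → J_v[:, 0] = (-10.4280,-3.8377,0.0000)
J_ω[:, 0] = z_0
entry J[0][0] = -10.4280

-10.428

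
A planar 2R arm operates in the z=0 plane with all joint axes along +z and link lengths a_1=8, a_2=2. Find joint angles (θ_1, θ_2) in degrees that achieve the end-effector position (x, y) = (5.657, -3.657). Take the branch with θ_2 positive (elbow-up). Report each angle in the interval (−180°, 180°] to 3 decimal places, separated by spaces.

cos θ_2 = (45.3753−8²−2²)/(2·8·2) = -0.7070; θ_2 = 134.9931° (elbow-up)
β = atan2(-3.6570,5.6570) = -32.8809°; ψ = atan2(1.4144,6.5860) = 12.1206°
θ_1 = β − ψ = -45.0015°

-45.001 134.993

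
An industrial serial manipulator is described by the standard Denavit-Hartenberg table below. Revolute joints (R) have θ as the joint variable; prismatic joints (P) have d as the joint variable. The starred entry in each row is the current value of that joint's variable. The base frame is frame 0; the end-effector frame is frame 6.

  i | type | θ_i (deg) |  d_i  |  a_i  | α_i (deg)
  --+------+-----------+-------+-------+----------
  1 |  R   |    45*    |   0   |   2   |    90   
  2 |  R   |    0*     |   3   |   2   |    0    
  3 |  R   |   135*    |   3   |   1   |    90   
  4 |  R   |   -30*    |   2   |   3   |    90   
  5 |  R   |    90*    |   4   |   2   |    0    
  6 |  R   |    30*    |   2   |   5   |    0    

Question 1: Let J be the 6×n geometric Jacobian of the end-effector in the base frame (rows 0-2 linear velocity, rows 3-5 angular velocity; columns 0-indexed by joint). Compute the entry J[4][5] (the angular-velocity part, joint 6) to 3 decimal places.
axis z_5 = (-0.3624,0.8624,-0.3536); lever o_n−o_5 = (3.4067,4.0885,0.8238)
cross product → J_v[:, 5] = (2.1559,-0.9059,-4.4194)
J_ω[:, 5] = z_5
entry J[4][5] = 0.8624

0.862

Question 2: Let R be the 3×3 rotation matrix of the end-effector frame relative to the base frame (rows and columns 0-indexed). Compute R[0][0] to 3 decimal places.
0.826

End-effector x-axis (col 0 of R) = (0.8263,0.4727,0.3062)
R[0][0] = 0.8263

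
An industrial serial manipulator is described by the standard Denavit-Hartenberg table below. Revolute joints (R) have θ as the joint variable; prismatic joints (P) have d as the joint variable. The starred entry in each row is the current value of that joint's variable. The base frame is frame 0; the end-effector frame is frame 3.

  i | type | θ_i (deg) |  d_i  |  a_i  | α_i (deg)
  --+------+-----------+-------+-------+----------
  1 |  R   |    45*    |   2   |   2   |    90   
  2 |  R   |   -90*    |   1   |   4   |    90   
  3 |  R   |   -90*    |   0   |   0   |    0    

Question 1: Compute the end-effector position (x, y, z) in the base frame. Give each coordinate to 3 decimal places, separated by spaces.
2.121 0.707 -2.000

after link 1: o_1 = (1.4142, 1.4142, 2.0000)
after link 2: o_2 = (2.1213, 0.7071, -2.0000)
after link 3: o_3 = (2.1213, 0.7071, -2.0000)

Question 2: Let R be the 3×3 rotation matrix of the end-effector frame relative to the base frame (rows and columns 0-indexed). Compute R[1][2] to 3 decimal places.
-0.707

End-effector z-axis (col 2 of R) = (-0.7071,-0.7071,-0.0000)
R[1][2] = -0.7071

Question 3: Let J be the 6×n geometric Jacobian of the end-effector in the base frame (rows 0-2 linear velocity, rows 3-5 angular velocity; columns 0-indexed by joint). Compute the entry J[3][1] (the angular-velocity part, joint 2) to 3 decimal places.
0.707

axis z_1 = (0.7071,-0.7071,0.0000); lever o_n−o_1 = (0.7071,-0.7071,-4.0000)
cross product → J_v[:, 1] = (2.8284,2.8284,0.0000)
J_ω[:, 1] = z_1
entry J[3][1] = 0.7071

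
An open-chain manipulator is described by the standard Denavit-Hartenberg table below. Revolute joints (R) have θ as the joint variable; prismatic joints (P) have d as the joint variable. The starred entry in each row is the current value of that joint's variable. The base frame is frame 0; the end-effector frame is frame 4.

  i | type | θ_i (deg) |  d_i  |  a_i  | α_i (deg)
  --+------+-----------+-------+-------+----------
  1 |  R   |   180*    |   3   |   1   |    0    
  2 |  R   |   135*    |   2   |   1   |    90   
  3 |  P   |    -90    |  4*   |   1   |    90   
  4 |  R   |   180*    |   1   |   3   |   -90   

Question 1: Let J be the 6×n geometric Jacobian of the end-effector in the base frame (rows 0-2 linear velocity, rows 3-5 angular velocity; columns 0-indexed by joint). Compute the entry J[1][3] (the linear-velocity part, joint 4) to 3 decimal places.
2.121

axis z_3 = (-0.7071,0.7071,-0.0000); lever o_n−o_3 = (-0.7071,0.7071,3.0000)
cross product → J_v[:, 3] = (2.1213,2.1213,0.0000)
J_ω[:, 3] = z_3
entry J[1][3] = 2.1213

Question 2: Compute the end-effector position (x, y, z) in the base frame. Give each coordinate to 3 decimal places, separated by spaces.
after link 1: o_1 = (-1.0000, 0.0000, 3.0000)
after link 2: o_2 = (-0.2929, -0.7071, 5.0000)
after link 3: o_3 = (-3.1213, -3.5355, 4.0000)
after link 4: o_4 = (-3.8284, -2.8284, 7.0000)

-3.828 -2.828 7.000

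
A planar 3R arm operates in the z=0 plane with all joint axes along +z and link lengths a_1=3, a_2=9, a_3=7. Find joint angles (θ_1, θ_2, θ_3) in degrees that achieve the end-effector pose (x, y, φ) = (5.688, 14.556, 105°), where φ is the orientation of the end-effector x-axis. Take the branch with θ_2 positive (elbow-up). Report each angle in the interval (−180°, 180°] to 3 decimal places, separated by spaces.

wrist centre = target − a_3·(cos φ, sin φ) = (7.4997, 7.7945)
cos θ_2 = (117.0005−3²−9²)/(2·3·9) = 0.5000; θ_2 = 59.9994° (elbow-up)
β = atan2(7.7945,7.4997) = 46.1042°; ψ = atan2(7.7942,7.5001) = 46.1016°
θ_1 = β − ψ = 0.0026°
θ_3 = φ − θ_1 − θ_2 = 44.9980° (wrapped to (-180°,180°])

0.003 59.999 44.998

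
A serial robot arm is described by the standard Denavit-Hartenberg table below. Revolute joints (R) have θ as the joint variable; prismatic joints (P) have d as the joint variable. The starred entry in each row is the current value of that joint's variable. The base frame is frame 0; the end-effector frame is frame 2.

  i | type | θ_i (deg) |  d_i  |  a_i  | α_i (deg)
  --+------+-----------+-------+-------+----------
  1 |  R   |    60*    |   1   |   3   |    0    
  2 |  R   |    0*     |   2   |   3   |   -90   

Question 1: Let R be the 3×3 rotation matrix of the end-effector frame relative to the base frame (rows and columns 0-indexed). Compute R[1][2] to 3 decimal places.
End-effector z-axis (col 2 of R) = (-0.8660,0.5000,0.0000)
R[1][2] = 0.5000

0.500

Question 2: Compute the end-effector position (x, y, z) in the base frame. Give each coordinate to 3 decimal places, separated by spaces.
after link 1: o_1 = (1.5000, 2.5981, 1.0000)
after link 2: o_2 = (3.0000, 5.1962, 3.0000)

3.000 5.196 3.000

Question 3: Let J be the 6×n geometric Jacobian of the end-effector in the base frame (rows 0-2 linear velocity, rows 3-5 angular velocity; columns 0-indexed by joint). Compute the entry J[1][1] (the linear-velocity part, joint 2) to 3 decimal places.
1.500

axis z_1 = (0.0000,0.0000,1.0000); lever o_n−o_1 = (1.5000,2.5981,2.0000)
cross product → J_v[:, 1] = (-2.5981,1.5000,0.0000)
J_ω[:, 1] = z_1
entry J[1][1] = 1.5000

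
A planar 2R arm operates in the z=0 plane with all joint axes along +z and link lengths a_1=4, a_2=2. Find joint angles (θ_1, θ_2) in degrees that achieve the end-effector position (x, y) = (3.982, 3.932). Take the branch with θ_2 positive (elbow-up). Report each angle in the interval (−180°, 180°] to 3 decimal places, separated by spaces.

cos θ_2 = (31.3169−4²−2²)/(2·4·2) = 0.7073; θ_2 = 44.9836° (elbow-up)
β = atan2(3.9320,3.9820) = 44.6380°; ψ = atan2(1.4138,5.4146) = 14.6337°
θ_1 = β − ψ = 30.0043°

30.004 44.984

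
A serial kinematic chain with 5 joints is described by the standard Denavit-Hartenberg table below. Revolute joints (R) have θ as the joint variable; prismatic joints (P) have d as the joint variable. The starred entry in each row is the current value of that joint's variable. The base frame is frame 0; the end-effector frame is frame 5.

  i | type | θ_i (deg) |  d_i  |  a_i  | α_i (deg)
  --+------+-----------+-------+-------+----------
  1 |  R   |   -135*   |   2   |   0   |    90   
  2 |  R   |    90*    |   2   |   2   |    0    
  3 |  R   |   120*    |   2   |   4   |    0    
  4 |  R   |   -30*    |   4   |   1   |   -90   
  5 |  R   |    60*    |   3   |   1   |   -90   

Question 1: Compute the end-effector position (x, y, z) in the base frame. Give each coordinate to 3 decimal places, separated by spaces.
-1.534 8.555 -1.000

after link 1: o_1 = (0.0000, 0.0000, 2.0000)
after link 2: o_2 = (-1.4142, 1.4142, 4.0000)
after link 3: o_3 = (-0.3789, 5.2779, 2.0000)
after link 4: o_4 = (-2.5003, 8.8135, 2.0000)
after link 5: o_5 = (-1.5343, 8.5546, -1.0000)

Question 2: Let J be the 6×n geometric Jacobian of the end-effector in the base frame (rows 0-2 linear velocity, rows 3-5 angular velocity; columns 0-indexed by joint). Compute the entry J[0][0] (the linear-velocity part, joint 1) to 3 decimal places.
axis z_0 = ẑ; lever o_n−o_0 = (-1.5343,8.5546,-1.0000)
cross product → J_v[:, 0] = (-8.5546,-1.5343,0.0000)
J_ω[:, 0] = z_0
entry J[0][0] = -8.5546

-8.555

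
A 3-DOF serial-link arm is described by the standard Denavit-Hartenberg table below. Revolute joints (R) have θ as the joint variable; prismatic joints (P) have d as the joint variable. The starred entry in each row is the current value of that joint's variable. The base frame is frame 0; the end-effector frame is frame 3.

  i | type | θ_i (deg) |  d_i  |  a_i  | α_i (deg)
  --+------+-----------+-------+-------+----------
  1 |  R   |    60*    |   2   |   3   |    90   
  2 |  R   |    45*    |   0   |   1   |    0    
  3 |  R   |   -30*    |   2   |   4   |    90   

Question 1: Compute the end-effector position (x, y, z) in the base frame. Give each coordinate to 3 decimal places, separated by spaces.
5.517 5.557 3.742

after link 1: o_1 = (1.5000, 2.5981, 2.0000)
after link 2: o_2 = (1.8536, 3.2104, 2.7071)
after link 3: o_3 = (5.5175, 5.5565, 3.7424)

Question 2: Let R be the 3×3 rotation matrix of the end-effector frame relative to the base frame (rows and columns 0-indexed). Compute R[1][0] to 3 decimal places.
0.837

End-effector x-axis (col 0 of R) = (0.4830,0.8365,0.2588)
R[1][0] = 0.8365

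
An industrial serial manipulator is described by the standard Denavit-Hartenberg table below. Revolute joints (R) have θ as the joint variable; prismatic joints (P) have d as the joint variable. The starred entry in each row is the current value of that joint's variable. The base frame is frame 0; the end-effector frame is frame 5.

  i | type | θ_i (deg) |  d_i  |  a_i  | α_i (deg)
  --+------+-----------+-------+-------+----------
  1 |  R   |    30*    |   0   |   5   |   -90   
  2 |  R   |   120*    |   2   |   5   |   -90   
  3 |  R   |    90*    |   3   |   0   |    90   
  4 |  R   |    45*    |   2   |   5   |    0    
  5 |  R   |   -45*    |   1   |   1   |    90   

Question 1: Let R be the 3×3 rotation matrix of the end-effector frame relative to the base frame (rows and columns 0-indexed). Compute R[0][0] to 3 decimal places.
0.500

End-effector x-axis (col 0 of R) = (0.5000,-0.8660,-0.0000)
R[0][0] = 0.5000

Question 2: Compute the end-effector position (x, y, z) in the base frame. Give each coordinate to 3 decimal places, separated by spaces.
-2.768 -4.526 -3.660

after link 1: o_1 = (4.3301, 2.5000, 0.0000)
after link 2: o_2 = (1.1651, 2.9821, -4.3301)
after link 3: o_3 = (-1.0849, 1.6830, -2.8301)
after link 4: o_4 = (-2.8348, -3.4098, -2.7944)
after link 5: o_5 = (-2.7679, -4.5258, -3.6604)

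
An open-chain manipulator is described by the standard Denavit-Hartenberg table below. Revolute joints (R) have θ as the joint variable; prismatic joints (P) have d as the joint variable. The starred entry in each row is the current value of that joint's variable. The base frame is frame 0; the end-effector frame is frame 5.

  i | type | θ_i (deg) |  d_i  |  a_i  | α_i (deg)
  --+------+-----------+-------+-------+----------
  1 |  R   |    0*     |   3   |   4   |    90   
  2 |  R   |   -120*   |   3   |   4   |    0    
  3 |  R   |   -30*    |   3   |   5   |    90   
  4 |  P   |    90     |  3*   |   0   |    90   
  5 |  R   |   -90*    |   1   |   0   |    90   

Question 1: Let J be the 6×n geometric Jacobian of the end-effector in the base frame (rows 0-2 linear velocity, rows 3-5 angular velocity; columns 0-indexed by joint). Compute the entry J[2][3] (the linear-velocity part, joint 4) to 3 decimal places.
prismatic axis z_3 = (-0.5000,-0.0000,0.8660)
J_v[:, 3] = z_3; J_ω[:, 3] = (0,0,0)
entry J[2][3] = 0.8660

0.866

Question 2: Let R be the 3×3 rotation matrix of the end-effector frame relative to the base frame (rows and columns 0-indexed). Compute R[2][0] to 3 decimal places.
End-effector x-axis (col 0 of R) = (0.5000,-0.0000,-0.8660)
R[2][0] = -0.8660

-0.866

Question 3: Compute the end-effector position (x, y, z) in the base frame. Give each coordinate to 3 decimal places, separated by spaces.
after link 1: o_1 = (4.0000, 0.0000, 3.0000)
after link 2: o_2 = (2.0000, -3.0000, -0.4641)
after link 3: o_3 = (-2.3301, -6.0000, -2.9641)
after link 4: o_4 = (-3.8301, -6.0000, -0.3660)
after link 5: o_5 = (-4.6962, -6.0000, -0.8660)

-4.696 -6.000 -0.866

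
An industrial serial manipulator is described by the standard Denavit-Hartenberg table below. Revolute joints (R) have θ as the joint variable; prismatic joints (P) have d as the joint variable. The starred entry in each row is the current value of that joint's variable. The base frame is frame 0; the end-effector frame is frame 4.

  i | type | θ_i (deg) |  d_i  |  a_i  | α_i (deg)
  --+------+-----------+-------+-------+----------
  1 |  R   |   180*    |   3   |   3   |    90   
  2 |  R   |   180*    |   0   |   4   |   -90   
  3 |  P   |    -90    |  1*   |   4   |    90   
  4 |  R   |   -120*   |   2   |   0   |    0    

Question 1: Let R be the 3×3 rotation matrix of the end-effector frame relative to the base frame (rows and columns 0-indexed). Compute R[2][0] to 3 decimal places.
End-effector x-axis (col 0 of R) = (-0.0000,-0.5000,0.8660)
R[2][0] = 0.8660

0.866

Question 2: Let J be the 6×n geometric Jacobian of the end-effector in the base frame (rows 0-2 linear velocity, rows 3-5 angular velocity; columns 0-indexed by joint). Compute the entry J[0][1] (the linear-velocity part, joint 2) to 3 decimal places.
axis z_1 = (0.0000,1.0000,0.0000); lever o_n−o_1 = (2.0000,4.0000,-1.0000)
cross product → J_v[:, 1] = (-1.0000,0.0000,-2.0000)
J_ω[:, 1] = z_1
entry J[0][1] = -1.0000

-1.000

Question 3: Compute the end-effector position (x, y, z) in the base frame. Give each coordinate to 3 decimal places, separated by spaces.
after link 1: o_1 = (-3.0000, 0.0000, 3.0000)
after link 2: o_2 = (1.0000, -0.0000, 3.0000)
after link 3: o_3 = (1.0000, 4.0000, 2.0000)
after link 4: o_4 = (-1.0000, 4.0000, 2.0000)

-1.000 4.000 2.000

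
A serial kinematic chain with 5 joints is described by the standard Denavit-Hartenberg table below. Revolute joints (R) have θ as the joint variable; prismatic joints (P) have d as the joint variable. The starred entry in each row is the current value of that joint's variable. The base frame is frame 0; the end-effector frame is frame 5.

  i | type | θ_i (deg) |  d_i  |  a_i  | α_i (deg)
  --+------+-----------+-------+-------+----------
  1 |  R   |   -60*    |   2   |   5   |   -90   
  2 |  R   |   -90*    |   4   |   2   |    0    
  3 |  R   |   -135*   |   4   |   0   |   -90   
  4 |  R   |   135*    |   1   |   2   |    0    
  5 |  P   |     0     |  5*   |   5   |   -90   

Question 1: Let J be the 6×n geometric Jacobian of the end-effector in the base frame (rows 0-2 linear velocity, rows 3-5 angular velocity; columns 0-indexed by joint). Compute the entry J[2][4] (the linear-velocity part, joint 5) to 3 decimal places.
prismatic axis z_4 = (-0.3536,0.6124,0.7071)
J_v[:, 4] = z_4; J_ω[:, 4] = (0,0,0)
entry J[2][4] = 0.7071

0.707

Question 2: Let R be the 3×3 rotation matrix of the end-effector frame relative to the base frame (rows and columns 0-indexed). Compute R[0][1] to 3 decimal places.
0.354

End-effector y-axis (col 1 of R) = (0.3536,-0.6124,-0.7071)
R[0][1] = 0.3536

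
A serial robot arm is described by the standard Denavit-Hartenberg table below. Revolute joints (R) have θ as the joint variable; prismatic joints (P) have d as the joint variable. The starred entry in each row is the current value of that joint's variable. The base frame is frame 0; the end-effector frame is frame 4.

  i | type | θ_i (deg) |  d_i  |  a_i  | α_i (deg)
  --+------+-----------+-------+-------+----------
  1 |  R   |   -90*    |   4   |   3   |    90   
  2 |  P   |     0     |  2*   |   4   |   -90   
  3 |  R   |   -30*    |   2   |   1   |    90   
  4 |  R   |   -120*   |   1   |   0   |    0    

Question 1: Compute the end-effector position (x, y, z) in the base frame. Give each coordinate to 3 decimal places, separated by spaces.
after link 1: o_1 = (0.0000, -3.0000, 4.0000)
after link 2: o_2 = (-2.0000, -7.0000, 4.0000)
after link 3: o_3 = (-2.5000, -7.8660, 6.0000)
after link 4: o_4 = (-3.3660, -7.3660, 6.0000)

-3.366 -7.366 6.000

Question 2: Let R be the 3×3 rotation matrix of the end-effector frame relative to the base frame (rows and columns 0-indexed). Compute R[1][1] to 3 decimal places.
-0.750

End-effector y-axis (col 1 of R) = (-0.4330,-0.7500,-0.5000)
R[1][1] = -0.7500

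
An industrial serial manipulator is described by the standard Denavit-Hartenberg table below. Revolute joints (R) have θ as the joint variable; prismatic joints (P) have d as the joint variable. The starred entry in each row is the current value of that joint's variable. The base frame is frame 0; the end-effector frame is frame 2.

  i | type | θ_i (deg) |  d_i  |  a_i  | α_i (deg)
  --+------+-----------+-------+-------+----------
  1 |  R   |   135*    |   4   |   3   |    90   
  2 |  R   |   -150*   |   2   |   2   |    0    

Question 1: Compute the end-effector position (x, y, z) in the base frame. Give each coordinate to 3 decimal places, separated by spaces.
after link 1: o_1 = (-2.1213, 2.1213, 4.0000)
after link 2: o_2 = (0.5176, 2.3108, 3.0000)

0.518 2.311 3.000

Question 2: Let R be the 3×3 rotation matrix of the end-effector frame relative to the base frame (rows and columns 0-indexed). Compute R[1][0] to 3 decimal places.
-0.612

End-effector x-axis (col 0 of R) = (0.6124,-0.6124,-0.5000)
R[1][0] = -0.6124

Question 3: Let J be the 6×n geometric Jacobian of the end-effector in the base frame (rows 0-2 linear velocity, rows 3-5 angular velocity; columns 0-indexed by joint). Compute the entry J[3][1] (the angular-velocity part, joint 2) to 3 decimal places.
0.707

axis z_1 = (0.7071,0.7071,0.0000); lever o_n−o_1 = (2.6390,0.1895,-1.0000)
cross product → J_v[:, 1] = (-0.7071,0.7071,-1.7321)
J_ω[:, 1] = z_1
entry J[3][1] = 0.7071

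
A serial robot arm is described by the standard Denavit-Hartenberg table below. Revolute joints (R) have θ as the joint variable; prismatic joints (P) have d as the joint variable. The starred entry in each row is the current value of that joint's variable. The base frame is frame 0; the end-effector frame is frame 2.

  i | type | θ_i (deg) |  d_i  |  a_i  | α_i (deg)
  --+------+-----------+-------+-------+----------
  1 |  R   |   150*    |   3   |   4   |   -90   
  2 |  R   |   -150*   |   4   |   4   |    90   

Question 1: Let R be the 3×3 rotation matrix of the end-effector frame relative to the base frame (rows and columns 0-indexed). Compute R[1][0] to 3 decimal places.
End-effector x-axis (col 0 of R) = (0.7500,-0.4330,0.5000)
R[1][0] = -0.4330

-0.433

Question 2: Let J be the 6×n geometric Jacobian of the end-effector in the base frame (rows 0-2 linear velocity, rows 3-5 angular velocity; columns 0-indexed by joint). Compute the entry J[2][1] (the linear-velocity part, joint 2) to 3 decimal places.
3.464

axis z_1 = (-0.5000,-0.8660,0.0000); lever o_n−o_1 = (1.0000,-5.1962,2.0000)
cross product → J_v[:, 1] = (-1.7321,1.0000,3.4641)
J_ω[:, 1] = z_1
entry J[2][1] = 3.4641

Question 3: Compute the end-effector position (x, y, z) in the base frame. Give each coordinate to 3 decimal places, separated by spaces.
after link 1: o_1 = (-3.4641, 2.0000, 3.0000)
after link 2: o_2 = (-2.4641, -3.1962, 5.0000)

-2.464 -3.196 5.000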